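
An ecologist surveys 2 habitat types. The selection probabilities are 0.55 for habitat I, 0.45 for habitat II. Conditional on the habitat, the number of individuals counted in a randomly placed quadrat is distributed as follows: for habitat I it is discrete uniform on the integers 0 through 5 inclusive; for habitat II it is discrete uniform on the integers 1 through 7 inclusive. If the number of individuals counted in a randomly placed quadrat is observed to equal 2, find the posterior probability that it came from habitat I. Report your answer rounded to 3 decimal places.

0.588

Likelihoods P(X=2 | ·): I: 0.166667; II: 0.142857.
Posterior ∝ prior × likelihood. Numerator for I: 0.55·0.166667 = 0.0916667.
Normalizing constant: 0.55·0.166667 + 0.45·0.142857 = 0.155952.
P(I | observation) = 0.0916667 / 0.155952 = 0.587786.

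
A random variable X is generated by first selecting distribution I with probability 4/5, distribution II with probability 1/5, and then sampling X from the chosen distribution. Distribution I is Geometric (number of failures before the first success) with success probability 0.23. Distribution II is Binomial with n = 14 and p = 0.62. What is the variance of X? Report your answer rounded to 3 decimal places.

Per component, I: μ=3.34783, E[X²]=25.7637; II: μ=8.68, E[X²]=78.6408.
E[X] = 0.8·3.34783 + 0.2·8.68 = 4.41426.
E[X²] = 0.8·25.7637 + 0.2·78.6408 = 36.3391.
Var(X) = E[X²] − (E[X])² = 36.3391 − 19.4857 = 16.8534.

16.853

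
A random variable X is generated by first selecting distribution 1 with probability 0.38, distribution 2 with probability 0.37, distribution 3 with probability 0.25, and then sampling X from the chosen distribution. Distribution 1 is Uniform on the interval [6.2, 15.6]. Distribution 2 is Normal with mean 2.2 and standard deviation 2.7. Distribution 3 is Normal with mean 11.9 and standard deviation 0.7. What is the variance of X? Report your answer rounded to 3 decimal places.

Per component, 1: μ=10.9, E[X²]=126.173; 2: μ=2.2, E[X²]=12.13; 3: μ=11.9, E[X²]=142.1.
E[X] = 0.38·10.9 + 0.37·2.2 + 0.25·11.9 = 7.931.
E[X²] = 0.38·126.173 + 0.37·12.13 + 0.25·142.1 = 87.959.
Var(X) = E[X²] − (E[X])² = 87.959 − 62.9008 = 25.0582.

25.058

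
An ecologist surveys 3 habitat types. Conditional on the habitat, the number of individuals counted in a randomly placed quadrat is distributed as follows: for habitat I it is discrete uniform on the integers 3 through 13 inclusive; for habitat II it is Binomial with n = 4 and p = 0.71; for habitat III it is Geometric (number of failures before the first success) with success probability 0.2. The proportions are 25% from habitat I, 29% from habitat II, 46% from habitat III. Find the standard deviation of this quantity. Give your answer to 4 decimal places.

Per component, I: μ=8, E[X²]=74; II: μ=2.84, E[X²]=8.8892; III: μ=4, E[X²]=36.
E[X] = 0.25·8 + 0.29·2.84 + 0.46·4 = 4.6636.
E[X²] = 0.25·74 + 0.29·8.8892 + 0.46·36 = 37.6379.
Var(X) = E[X²] − (E[X])² = 37.6379 − 21.7492 = 15.8887.
SD(X) = √15.8887 = 3.98606.

3.9861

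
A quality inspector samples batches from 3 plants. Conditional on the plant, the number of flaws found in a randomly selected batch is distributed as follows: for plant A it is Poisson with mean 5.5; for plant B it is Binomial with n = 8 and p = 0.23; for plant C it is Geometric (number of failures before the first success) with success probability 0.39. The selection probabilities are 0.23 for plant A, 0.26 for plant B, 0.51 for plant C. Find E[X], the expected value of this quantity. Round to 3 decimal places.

Component means — A: 5.5; B: 1.84; C: 1.5641.
E[X] = 0.23·5.5 + 0.26·1.84 + 0.51·1.5641 = 2.54109.

2.541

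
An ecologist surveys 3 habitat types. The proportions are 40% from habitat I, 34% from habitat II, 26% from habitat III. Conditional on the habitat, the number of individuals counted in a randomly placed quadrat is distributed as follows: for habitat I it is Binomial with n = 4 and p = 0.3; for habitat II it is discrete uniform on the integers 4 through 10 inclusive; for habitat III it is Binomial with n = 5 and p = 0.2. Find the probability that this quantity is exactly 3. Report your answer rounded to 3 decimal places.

0.044

Conditional on each habitat, P(X = 3): I: 0.0756; II: 0; III: 0.0512.
By total probability, P(X = 3) = 0.4·0.0756 + 0.34·0 + 0.26·0.0512 = 0.043552.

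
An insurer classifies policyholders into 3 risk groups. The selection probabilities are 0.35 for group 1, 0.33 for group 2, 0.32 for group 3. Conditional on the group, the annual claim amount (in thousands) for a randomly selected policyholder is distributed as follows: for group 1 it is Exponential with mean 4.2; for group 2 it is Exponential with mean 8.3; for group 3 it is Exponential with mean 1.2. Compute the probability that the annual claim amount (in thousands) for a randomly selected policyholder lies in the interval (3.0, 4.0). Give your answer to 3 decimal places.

0.077

Conditional on each group, P(3.0 < X < 4.0): 1: 0.10372; 2: 0.0790767; 3: 0.046411.
By total probability, P(3.0 < X < 4.0) = 0.35·0.10372 + 0.33·0.0790767 + 0.32·0.046411 = 0.0772489.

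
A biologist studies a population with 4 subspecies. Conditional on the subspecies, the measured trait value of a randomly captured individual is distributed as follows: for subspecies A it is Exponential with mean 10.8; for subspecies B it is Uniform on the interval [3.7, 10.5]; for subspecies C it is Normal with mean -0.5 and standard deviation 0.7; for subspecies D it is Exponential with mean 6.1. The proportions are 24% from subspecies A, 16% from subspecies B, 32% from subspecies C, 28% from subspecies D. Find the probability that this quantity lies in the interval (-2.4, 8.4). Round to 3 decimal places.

0.769

Conditional on each subspecies, P(-2.4 < X < 8.4): A: 0.540574; B: 0.691176; C: 0.996679; D: 0.747678.
By total probability, P(-2.4 < X < 8.4) = 0.24·0.540574 + 0.16·0.691176 + 0.32·0.996679 + 0.28·0.747678 = 0.768613.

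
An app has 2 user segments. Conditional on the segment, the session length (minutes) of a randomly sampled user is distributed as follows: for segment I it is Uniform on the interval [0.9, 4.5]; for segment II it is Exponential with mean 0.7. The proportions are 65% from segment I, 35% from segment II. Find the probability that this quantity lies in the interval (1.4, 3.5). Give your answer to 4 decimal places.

Conditional on each segment, P(1.4 < X < 3.5): I: 0.583333; II: 0.128597.
By total probability, P(1.4 < X < 3.5) = 0.65·0.583333 + 0.35·0.128597 = 0.424176.

0.4242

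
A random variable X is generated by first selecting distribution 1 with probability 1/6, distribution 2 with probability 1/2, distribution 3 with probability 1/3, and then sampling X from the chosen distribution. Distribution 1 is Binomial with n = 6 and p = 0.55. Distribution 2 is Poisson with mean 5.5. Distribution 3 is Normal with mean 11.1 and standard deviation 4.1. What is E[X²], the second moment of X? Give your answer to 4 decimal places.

For each component E[X²] = Var + (mean)², giving 1: 12.375; 2: 35.75; 3: 140.02.
Overall E[X²] = 0.166667·12.375 + 0.5·35.75 + 0.333333·140.02 = 66.6108.

66.6108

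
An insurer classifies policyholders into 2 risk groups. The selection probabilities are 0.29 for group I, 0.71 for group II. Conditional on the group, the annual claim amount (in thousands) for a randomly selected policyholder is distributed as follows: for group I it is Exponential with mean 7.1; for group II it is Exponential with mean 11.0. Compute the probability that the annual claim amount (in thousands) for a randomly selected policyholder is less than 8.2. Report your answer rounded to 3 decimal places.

0.572

Conditional on each group, P(X < 8.2): I: 0.68492; II: 0.525481.
By total probability, P(X < 8.2) = 0.29·0.68492 + 0.71·0.525481 = 0.571719.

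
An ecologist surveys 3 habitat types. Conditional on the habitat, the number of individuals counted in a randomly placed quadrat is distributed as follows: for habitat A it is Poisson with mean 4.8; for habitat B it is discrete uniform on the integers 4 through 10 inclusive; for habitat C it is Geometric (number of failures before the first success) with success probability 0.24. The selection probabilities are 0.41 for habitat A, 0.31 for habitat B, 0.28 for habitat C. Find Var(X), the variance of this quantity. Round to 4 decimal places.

Per component, A: μ=4.8, E[X²]=27.84; B: μ=7, E[X²]=53; C: μ=3.16667, E[X²]=23.2222.
E[X] = 0.41·4.8 + 0.31·7 + 0.28·3.16667 = 5.02467.
E[X²] = 0.41·27.84 + 0.31·53 + 0.28·23.2222 = 34.3466.
Var(X) = E[X²] − (E[X])² = 34.3466 − 25.2473 = 9.09935.

9.0993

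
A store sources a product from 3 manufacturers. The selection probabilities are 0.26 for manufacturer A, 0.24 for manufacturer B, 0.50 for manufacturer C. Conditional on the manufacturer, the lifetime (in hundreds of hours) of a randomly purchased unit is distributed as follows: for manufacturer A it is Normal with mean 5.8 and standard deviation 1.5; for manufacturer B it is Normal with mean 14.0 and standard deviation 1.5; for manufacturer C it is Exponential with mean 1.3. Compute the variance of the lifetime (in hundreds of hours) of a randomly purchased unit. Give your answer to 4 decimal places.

Per component, A: μ=5.8, E[X²]=35.89; B: μ=14, E[X²]=198.25; C: μ=1.3, E[X²]=3.38.
E[X] = 0.26·5.8 + 0.24·14 + 0.5·1.3 = 5.518.
E[X²] = 0.26·35.89 + 0.24·198.25 + 0.5·3.38 = 58.6014.
Var(X) = E[X²] − (E[X])² = 58.6014 − 30.4483 = 28.1531.

28.1531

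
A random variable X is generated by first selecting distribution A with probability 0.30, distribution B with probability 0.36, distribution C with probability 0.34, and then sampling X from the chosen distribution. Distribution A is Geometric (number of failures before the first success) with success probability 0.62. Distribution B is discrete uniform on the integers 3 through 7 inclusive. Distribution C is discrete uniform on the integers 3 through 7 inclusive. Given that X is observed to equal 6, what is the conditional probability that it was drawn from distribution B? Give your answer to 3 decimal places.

Likelihoods P(X=6 | ·): A: 0.00186678; B: 0.2; C: 0.2.
Posterior ∝ prior × likelihood. Numerator for B: 0.36·0.2 = 0.072.
Normalizing constant: 0.3·0.00186678 + 0.36·0.2 + 0.34·0.2 = 0.14056.
P(B | observation) = 0.072 / 0.14056 = 0.512237.

0.512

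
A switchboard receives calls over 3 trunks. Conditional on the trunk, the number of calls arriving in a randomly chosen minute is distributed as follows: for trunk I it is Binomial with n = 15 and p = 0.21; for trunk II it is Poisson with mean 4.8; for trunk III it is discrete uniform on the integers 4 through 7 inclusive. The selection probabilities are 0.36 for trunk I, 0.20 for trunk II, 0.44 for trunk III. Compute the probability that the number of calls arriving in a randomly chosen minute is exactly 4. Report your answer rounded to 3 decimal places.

Conditional on each trunk, P(X = 4): I: 0.198567; II: 0.182029; III: 0.25.
By total probability, P(X = 4) = 0.36·0.198567 + 0.2·0.182029 + 0.44·0.25 = 0.21789.

0.218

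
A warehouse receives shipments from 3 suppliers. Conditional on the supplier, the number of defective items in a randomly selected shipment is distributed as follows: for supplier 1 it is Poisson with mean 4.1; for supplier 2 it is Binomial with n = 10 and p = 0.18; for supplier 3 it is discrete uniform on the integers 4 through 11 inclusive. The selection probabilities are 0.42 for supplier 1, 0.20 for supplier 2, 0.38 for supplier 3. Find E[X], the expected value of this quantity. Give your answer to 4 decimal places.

4.9320

Component means — 1: 4.1; 2: 1.8; 3: 7.5.
E[X] = 0.42·4.1 + 0.2·1.8 + 0.38·7.5 = 4.932.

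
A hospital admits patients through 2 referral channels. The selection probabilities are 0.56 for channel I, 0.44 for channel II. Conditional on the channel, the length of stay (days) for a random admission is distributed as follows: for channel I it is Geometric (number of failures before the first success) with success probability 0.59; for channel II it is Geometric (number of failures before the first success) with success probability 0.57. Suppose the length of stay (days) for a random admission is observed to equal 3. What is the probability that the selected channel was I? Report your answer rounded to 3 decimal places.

0.533

Likelihoods P(X=3 | ·): I: 0.0406634; II: 0.045319.
Posterior ∝ prior × likelihood. Numerator for I: 0.56·0.0406634 = 0.0227715.
Normalizing constant: 0.56·0.0406634 + 0.44·0.045319 = 0.0427119.
P(I | observation) = 0.0227715 / 0.0427119 = 0.533142.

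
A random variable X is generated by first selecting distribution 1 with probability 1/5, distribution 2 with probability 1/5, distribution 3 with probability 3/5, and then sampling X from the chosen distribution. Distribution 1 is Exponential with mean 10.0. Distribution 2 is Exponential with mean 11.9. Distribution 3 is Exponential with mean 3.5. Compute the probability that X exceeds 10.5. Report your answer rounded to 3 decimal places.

Conditional on each component, P(X > 10.5): 1: 0.349938; 2: 0.413808; 3: 0.0497871.
By total probability, P(X > 10.5) = 0.2·0.349938 + 0.2·0.413808 + 0.6·0.0497871 = 0.182621.

0.183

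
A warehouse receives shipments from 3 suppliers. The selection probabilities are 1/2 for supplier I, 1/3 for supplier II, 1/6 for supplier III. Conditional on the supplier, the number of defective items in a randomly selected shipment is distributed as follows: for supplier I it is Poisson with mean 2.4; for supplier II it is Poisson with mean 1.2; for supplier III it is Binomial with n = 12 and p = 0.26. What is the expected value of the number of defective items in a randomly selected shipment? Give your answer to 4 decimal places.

Component means — I: 2.4; II: 1.2; III: 3.12.
E[X] = 0.5·2.4 + 0.333333·1.2 + 0.166667·3.12 = 2.12.

2.1200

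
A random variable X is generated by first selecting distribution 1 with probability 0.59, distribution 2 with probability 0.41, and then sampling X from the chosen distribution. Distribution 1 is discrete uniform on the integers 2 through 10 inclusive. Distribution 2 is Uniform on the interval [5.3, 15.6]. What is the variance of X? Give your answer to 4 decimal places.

Per component, 1: μ=6, E[X²]=42.6667; 2: μ=10.45, E[X²]=118.043.
E[X] = 0.59·6 + 0.41·10.45 = 7.8245.
E[X²] = 0.59·42.6667 + 0.41·118.043 = 73.5711.
Var(X) = E[X²] − (E[X])² = 73.5711 − 61.2228 = 12.3483.

12.3483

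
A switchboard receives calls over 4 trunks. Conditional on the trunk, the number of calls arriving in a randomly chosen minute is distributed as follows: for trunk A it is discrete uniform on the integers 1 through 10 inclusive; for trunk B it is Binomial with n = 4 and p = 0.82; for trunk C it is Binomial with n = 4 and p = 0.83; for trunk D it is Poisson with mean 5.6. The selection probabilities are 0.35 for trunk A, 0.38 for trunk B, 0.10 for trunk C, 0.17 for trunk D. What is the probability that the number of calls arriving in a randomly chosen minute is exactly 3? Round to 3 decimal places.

Conditional on each trunk, P(X = 3): A: 0.1; B: 0.396985; C: 0.388815; D: 0.108234.
By total probability, P(X = 3) = 0.35·0.1 + 0.38·0.396985 + 0.1·0.388815 + 0.17·0.108234 = 0.243136.

0.243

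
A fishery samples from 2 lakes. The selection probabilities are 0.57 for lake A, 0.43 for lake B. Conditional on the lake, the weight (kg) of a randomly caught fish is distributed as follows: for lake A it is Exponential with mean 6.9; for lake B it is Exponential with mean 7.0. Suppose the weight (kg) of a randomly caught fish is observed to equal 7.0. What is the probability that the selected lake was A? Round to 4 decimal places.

Likelihoods f(7.0 | ·): A: 0.0525487; B: 0.0525542.
Posterior ∝ prior × likelihood. Numerator for A: 0.57·0.0525487 = 0.0299528.
Normalizing constant: 0.57·0.0525487 + 0.43·0.0525542 = 0.0525511.
P(A | observation) = 0.0299528 / 0.0525511 = 0.569975.

0.5700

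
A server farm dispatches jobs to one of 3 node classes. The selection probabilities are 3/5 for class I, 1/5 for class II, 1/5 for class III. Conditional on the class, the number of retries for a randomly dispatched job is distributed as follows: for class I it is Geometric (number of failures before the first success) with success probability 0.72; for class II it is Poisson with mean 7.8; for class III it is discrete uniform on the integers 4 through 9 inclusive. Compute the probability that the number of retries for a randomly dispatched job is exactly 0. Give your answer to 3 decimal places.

Conditional on each class, P(X = 0): I: 0.72; II: 0.000409735; III: 0.
By total probability, P(X = 0) = 0.6·0.72 + 0.2·0.000409735 + 0.2·0 = 0.432082.

0.432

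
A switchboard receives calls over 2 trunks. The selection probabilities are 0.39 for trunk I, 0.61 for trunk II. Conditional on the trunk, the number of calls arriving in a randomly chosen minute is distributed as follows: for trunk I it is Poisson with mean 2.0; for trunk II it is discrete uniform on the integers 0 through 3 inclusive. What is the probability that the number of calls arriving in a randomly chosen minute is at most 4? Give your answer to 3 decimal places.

0.979

Conditional on each trunk, P(X ≤ 4): I: 0.947347; II: 1.
By total probability, P(X ≤ 4) = 0.39·0.947347 + 0.61·1 = 0.979465.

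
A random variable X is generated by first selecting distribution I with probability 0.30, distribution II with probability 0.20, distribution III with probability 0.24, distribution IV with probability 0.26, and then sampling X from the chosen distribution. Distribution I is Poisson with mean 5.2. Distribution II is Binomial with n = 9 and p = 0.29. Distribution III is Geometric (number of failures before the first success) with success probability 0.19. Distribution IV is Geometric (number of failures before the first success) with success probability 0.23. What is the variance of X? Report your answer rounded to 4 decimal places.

Per component, I: μ=5.2, E[X²]=32.24; II: μ=2.61, E[X²]=8.6652; III: μ=4.26316, E[X²]=40.6122; IV: μ=3.34783, E[X²]=25.7637.
E[X] = 0.3·5.2 + 0.2·2.61 + 0.24·4.26316 + 0.26·3.34783 = 3.97559.
E[X²] = 0.3·32.24 + 0.2·8.6652 + 0.24·40.6122 + 0.26·25.7637 = 27.8505.
Var(X) = E[X²] − (E[X])² = 27.8505 − 15.8053 = 12.0452.

12.0452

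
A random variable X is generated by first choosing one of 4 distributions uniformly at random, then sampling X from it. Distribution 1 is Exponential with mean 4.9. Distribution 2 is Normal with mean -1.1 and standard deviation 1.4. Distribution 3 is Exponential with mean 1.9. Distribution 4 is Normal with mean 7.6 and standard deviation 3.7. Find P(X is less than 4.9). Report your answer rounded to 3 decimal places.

Conditional on each component, P(X < 4.9): 1: 0.632121; 2: 0.999991; 3: 0.924146; 4: 0.232778.
By total probability, P(X < 4.9) = 0.25·0.632121 + 0.25·0.999991 + 0.25·0.924146 + 0.25·0.232778 = 0.697259.

0.697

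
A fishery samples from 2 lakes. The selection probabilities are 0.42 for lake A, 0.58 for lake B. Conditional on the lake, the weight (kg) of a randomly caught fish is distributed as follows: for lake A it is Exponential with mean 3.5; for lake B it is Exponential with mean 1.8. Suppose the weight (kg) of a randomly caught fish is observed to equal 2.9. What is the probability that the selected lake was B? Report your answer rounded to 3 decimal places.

Likelihoods f(2.9 | ·): A: 0.124764; B: 0.110925.
Posterior ∝ prior × likelihood. Numerator for B: 0.58·0.110925 = 0.0643367.
Normalizing constant: 0.42·0.124764 + 0.58·0.110925 = 0.116737.
P(B | observation) = 0.0643367 / 0.116737 = 0.551123.

0.551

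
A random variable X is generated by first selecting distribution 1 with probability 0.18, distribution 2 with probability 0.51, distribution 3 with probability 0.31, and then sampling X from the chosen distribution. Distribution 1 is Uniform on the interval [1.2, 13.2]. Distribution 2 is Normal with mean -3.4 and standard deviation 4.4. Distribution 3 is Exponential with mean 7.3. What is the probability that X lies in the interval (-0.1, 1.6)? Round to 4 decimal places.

0.1174

Conditional on each component, P(-0.1 < X < 1.6): 1: 0.0333333; 2: 0.0987251; 3: 0.196821.
By total probability, P(-0.1 < X < 1.6) = 0.18·0.0333333 + 0.51·0.0987251 + 0.31·0.196821 = 0.117364.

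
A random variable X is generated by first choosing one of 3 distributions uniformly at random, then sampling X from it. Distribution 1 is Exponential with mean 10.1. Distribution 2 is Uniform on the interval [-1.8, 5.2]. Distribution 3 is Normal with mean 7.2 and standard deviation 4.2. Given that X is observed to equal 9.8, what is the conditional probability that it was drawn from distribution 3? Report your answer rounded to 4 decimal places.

0.6764

Likelihoods f(9.8 | ·): 1: 0.0375218; 2: 0; 3: 0.0784234.
Posterior ∝ prior × likelihood. Numerator for 3: 0.333333·0.0784234 = 0.0261411.
Normalizing constant: 0.333333·0.0375218 + 0.333333·0 + 0.333333·0.0784234 = 0.0386484.
P(3 | observation) = 0.0261411 / 0.0386484 = 0.676383.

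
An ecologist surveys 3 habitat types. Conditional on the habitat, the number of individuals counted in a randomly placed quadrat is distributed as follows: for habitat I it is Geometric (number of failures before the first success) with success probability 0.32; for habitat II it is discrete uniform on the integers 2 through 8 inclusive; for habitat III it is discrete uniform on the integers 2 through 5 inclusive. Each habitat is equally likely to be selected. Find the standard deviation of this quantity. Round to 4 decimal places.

Per component, I: μ=2.125, E[X²]=11.1562; II: μ=5, E[X²]=29; III: μ=3.5, E[X²]=13.5.
E[X] = 0.333333·2.125 + 0.333333·5 + 0.333333·3.5 = 3.54167.
E[X²] = 0.333333·11.1562 + 0.333333·29 + 0.333333·13.5 = 17.8854.
Var(X) = E[X²] − (E[X])² = 17.8854 − 12.5434 = 5.34201.
SD(X) = √5.34201 = 2.31128.

2.3113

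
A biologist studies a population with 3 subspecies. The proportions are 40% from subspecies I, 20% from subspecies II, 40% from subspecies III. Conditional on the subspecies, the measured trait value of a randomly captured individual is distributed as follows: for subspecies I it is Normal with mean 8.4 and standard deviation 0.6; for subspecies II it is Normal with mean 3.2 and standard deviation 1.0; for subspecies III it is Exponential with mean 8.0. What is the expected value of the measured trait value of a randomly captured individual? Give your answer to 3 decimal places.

7.200

Component means — I: 8.4; II: 3.2; III: 8.
E[X] = 0.4·8.4 + 0.2·3.2 + 0.4·8 = 7.2.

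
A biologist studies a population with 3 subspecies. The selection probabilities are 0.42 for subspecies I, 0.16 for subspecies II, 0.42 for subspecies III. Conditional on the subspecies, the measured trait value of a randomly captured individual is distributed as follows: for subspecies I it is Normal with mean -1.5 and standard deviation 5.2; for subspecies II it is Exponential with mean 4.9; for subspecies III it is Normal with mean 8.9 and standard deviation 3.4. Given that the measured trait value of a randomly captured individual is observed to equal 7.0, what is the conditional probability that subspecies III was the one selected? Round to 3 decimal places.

0.721

Likelihoods f(7.0 | ·): I: 0.0201696; II: 0.0489084; III: 0.100374.
Posterior ∝ prior × likelihood. Numerator for III: 0.42·0.100374 = 0.0421569.
Normalizing constant: 0.42·0.0201696 + 0.16·0.0489084 + 0.42·0.100374 = 0.0584535.
P(III | observation) = 0.0421569 / 0.0584535 = 0.721205.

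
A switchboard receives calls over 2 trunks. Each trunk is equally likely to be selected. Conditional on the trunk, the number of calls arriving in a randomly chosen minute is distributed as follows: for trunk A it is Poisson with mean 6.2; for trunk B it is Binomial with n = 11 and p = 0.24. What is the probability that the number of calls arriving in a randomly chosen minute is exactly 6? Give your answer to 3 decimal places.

0.091

Conditional on each trunk, P(X = 6): A: 0.1601; B: 0.022386.
By total probability, P(X = 6) = 0.5·0.1601 + 0.5·0.022386 = 0.0912431.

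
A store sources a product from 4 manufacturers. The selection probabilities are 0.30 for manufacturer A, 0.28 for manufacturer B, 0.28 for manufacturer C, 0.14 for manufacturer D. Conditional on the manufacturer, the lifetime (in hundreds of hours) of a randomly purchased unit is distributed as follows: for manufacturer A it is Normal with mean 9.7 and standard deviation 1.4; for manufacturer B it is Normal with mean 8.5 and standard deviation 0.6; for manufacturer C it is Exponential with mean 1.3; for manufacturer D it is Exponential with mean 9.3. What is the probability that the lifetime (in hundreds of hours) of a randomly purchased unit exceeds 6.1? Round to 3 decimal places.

0.654

Conditional on each manufacturer, P(X > 6.1): A: 0.994936; B: 0.999968; C: 0.00916551; D: 0.518968.
By total probability, P(X > 6.1) = 0.3·0.994936 + 0.28·0.999968 + 0.28·0.00916551 + 0.14·0.518968 = 0.653694.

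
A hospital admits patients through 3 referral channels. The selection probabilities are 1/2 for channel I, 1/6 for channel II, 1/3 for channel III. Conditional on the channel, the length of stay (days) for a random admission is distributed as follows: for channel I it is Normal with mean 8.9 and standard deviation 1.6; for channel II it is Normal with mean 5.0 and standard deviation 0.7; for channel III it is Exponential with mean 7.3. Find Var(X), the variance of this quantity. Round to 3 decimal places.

Per component, I: μ=8.9, E[X²]=81.77; II: μ=5, E[X²]=25.49; III: μ=7.3, E[X²]=106.58.
E[X] = 0.5·8.9 + 0.166667·5 + 0.333333·7.3 = 7.71667.
E[X²] = 0.5·81.77 + 0.166667·25.49 + 0.333333·106.58 = 80.66.
Var(X) = E[X²] − (E[X])² = 80.66 − 59.5469 = 21.1131.

21.113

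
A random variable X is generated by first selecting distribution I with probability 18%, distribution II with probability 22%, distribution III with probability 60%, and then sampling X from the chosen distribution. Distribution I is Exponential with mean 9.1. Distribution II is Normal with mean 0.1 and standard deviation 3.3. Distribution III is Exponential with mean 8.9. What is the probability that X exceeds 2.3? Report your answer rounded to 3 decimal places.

Conditional on each component, P(X > 2.3): I: 0.776664; II: 0.252493; III: 0.772265.
By total probability, P(X > 2.3) = 0.18·0.776664 + 0.22·0.252493 + 0.6·0.772265 = 0.658707.

0.659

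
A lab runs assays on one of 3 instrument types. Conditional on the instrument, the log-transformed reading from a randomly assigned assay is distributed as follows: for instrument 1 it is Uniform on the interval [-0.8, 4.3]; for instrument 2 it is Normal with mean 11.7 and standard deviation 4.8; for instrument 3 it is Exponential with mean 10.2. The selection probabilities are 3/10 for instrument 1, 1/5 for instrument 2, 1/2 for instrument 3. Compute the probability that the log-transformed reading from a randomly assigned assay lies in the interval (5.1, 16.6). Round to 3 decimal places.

Conditional on each instrument, P(5.1 < X < 16.6): 1: 0; 2: 0.761768; 3: 0.410101.
By total probability, P(5.1 < X < 16.6) = 0.3·0 + 0.2·0.761768 + 0.5·0.410101 = 0.357404.

0.357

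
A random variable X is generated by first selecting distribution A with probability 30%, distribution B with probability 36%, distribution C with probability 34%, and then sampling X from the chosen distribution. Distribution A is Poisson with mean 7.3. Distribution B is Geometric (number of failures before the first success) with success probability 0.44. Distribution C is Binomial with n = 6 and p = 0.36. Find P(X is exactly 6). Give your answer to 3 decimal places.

Conditional on each component, P(X = 6): A: 0.141989; B: 0.01357; C: 0.00217678.
By total probability, P(X = 6) = 0.3·0.141989 + 0.36·0.01357 + 0.34·0.00217678 = 0.048222.

0.048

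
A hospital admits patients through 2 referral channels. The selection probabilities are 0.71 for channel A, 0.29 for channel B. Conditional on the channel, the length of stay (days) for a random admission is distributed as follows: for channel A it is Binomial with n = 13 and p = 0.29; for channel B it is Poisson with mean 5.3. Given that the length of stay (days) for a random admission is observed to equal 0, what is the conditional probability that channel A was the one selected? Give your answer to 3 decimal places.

Likelihoods P(X=0 | ·): A: 0.0116509; B: 0.00499159.
Posterior ∝ prior × likelihood. Numerator for A: 0.71·0.0116509 = 0.00827212.
Normalizing constant: 0.71·0.0116509 + 0.29·0.00499159 = 0.00971968.
P(A | observation) = 0.00827212 / 0.00971968 = 0.851069.

0.851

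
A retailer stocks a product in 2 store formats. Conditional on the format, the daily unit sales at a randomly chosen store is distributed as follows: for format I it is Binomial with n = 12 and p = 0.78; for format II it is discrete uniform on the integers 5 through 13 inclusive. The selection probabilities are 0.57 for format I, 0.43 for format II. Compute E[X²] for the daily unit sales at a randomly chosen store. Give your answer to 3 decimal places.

For each component E[X²] = Var + (mean)², giving I: 89.6688; II: 87.6667.
Overall E[X²] = 0.57·89.6688 + 0.43·87.6667 = 88.8079.

88.808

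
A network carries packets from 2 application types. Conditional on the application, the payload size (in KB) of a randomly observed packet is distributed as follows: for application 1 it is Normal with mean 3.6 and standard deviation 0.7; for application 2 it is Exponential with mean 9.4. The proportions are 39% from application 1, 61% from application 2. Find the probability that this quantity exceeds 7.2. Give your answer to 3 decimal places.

Conditional on each application, P(X > 7.2): 1: 1.35296e-07; 2: 0.464889.
By total probability, P(X > 7.2) = 0.39·1.35296e-07 + 0.61·0.464889 = 0.283582.

0.284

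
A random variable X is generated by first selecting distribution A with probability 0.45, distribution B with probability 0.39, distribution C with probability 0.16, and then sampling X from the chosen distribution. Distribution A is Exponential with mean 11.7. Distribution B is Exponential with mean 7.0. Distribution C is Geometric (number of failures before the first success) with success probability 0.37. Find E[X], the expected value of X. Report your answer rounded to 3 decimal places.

8.267

Component means — A: 11.7; B: 7; C: 1.7027.
E[X] = 0.45·11.7 + 0.39·7 + 0.16·1.7027 = 8.26743.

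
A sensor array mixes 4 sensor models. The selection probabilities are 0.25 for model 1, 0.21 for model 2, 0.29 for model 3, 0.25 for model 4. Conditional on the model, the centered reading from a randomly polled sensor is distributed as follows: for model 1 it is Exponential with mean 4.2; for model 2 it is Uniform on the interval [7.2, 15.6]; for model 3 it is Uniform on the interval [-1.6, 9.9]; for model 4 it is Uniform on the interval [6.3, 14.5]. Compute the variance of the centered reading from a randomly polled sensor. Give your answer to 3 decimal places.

Per component, 1: μ=4.2, E[X²]=35.28; 2: μ=11.4, E[X²]=135.84; 3: μ=4.15, E[X²]=28.2433; 4: μ=10.4, E[X²]=113.763.
E[X] = 0.25·4.2 + 0.21·11.4 + 0.29·4.15 + 0.25·10.4 = 7.2475.
E[X²] = 0.25·35.28 + 0.21·135.84 + 0.29·28.2433 + 0.25·113.763 = 73.9778.
Var(X) = E[X²] − (E[X])² = 73.9778 − 52.5263 = 21.4515.

21.452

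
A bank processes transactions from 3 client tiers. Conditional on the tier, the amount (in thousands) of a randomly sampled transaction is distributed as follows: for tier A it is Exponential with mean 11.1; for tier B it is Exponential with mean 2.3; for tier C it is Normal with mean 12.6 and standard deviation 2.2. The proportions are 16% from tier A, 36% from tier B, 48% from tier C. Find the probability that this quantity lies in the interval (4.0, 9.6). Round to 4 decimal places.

0.1433

Conditional on each tier, P(4.0 < X < 9.6): A: 0.276317; B: 0.160281; C: 0.0862947.
By total probability, P(4.0 < X < 9.6) = 0.16·0.276317 + 0.36·0.160281 + 0.48·0.0862947 = 0.143333.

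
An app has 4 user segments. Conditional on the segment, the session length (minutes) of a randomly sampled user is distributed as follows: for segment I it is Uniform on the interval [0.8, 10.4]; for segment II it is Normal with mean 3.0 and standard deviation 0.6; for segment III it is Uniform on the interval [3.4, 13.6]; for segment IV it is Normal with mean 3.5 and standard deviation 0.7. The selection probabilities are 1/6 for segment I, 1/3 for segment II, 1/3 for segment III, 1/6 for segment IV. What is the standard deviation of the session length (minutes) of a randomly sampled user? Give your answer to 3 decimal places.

3.178

Per component, I: μ=5.6, E[X²]=39.04; II: μ=3, E[X²]=9.36; III: μ=8.5, E[X²]=80.92; IV: μ=3.5, E[X²]=12.74.
E[X] = 0.166667·5.6 + 0.333333·3 + 0.333333·8.5 + 0.166667·3.5 = 5.35.
E[X²] = 0.166667·39.04 + 0.333333·9.36 + 0.333333·80.92 + 0.166667·12.74 = 38.7233.
Var(X) = E[X²] − (E[X])² = 38.7233 − 28.6225 = 10.1008.
SD(X) = √10.1008 = 3.17818.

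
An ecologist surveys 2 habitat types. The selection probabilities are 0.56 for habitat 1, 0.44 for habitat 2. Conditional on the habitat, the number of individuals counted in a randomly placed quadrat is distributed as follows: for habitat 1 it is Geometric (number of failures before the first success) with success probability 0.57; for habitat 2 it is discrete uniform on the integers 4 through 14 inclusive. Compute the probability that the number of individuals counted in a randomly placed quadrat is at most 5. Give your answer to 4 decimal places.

0.6365

Conditional on each habitat, P(X ≤ 5): 1: 0.993679; 2: 0.181818.
By total probability, P(X ≤ 5) = 0.56·0.993679 + 0.44·0.181818 = 0.63646.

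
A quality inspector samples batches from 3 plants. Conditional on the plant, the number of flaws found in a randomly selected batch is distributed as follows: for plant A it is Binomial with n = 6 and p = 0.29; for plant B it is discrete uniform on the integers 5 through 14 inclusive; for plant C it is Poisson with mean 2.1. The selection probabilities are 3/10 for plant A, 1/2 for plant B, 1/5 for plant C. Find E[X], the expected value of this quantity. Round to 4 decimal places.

Component means — A: 1.74; B: 9.5; C: 2.1.
E[X] = 0.3·1.74 + 0.5·9.5 + 0.2·2.1 = 5.692.

5.6920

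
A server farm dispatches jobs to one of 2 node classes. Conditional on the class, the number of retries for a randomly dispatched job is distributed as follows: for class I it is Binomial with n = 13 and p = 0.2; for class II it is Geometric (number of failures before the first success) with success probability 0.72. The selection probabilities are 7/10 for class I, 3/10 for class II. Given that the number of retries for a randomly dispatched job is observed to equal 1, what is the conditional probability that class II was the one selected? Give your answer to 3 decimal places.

0.326

Likelihoods P(X=1 | ·): I: 0.178671; II: 0.2016.
Posterior ∝ prior × likelihood. Numerator for II: 0.3·0.2016 = 0.06048.
Normalizing constant: 0.7·0.178671 + 0.3·0.2016 = 0.185549.
P(II | observation) = 0.06048 / 0.185549 = 0.325951.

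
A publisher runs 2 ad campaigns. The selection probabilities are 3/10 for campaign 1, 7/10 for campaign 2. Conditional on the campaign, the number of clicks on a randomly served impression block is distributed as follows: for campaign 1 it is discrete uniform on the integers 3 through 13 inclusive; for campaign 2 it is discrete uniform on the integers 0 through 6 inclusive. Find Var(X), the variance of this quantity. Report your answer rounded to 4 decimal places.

11.0500

Per component, 1: μ=8, E[X²]=74; 2: μ=3, E[X²]=13.
E[X] = 0.3·8 + 0.7·3 = 4.5.
E[X²] = 0.3·74 + 0.7·13 = 31.3.
Var(X) = E[X²] − (E[X])² = 31.3 − 20.25 = 11.05.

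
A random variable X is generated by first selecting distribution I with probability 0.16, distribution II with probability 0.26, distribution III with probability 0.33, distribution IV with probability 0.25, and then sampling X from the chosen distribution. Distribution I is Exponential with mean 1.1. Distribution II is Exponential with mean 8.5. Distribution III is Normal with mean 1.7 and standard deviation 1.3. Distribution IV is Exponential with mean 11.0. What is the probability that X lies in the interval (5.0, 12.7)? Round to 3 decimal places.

0.169

Conditional on each component, P(5.0 < X < 12.7): I: 0.0106057; II: 0.33086; III: 0.00556705; IV: 0.319536.
By total probability, P(5.0 < X < 12.7) = 0.16·0.0106057 + 0.26·0.33086 + 0.33·0.00556705 + 0.25·0.319536 = 0.169441.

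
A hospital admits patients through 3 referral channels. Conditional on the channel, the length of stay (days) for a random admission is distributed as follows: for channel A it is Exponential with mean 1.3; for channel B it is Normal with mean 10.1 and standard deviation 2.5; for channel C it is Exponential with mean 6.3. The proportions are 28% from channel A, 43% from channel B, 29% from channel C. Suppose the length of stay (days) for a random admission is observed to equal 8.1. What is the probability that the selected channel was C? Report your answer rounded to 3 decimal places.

0.202

Likelihoods f(8.1 | ·): A: 0.0015138; B: 0.115877; C: 0.0438814.
Posterior ∝ prior × likelihood. Numerator for C: 0.29·0.0438814 = 0.0127256.
Normalizing constant: 0.28·0.0015138 + 0.43·0.115877 + 0.29·0.0438814 = 0.0629764.
P(C | observation) = 0.0127256 / 0.0629764 = 0.20207.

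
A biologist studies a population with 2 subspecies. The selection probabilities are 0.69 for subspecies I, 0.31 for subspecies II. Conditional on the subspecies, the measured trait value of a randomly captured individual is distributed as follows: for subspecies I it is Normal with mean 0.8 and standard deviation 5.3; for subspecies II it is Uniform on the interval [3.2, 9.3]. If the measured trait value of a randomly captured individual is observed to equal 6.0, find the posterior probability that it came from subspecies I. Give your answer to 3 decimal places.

0.387

Likelihoods f(6.0 | ·): I: 0.0465162; II: 0.163934.
Posterior ∝ prior × likelihood. Numerator for I: 0.69·0.0465162 = 0.0320962.
Normalizing constant: 0.69·0.0465162 + 0.31·0.163934 = 0.0829158.
P(I | observation) = 0.0320962 / 0.0829158 = 0.387093.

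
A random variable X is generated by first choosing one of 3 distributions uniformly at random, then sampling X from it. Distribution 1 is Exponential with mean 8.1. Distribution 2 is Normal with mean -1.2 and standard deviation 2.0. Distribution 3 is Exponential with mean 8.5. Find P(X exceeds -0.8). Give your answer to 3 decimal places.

Conditional on each component, P(X > -0.8): 1: 1; 2: 0.42074; 3: 1.
By total probability, P(X > -0.8) = 0.333333·1 + 0.333333·0.42074 + 0.333333·1 = 0.806913.

0.807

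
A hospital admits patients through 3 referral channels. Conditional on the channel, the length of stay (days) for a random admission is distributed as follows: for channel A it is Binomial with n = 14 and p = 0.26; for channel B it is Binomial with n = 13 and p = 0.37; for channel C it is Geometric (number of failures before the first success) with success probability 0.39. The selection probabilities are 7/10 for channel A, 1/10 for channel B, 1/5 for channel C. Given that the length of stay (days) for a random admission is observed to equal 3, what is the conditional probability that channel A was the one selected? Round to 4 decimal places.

Likelihoods P(X=3 | ·): A: 0.233115; B: 0.142684; C: 0.0885226.
Posterior ∝ prior × likelihood. Numerator for A: 0.7·0.233115 = 0.163181.
Normalizing constant: 0.7·0.233115 + 0.1·0.142684 + 0.2·0.0885226 = 0.195154.
P(A | observation) = 0.163181 / 0.195154 = 0.836165.

0.8362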